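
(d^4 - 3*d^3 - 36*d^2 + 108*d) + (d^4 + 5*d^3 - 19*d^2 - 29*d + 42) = 2*d^4 + 2*d^3 - 55*d^2 + 79*d + 42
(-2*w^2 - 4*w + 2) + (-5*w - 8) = -2*w^2 - 9*w - 6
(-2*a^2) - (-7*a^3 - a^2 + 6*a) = 7*a^3 - a^2 - 6*a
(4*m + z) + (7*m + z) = 11*m + 2*z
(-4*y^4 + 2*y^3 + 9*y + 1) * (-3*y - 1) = 12*y^5 - 2*y^4 - 2*y^3 - 27*y^2 - 12*y - 1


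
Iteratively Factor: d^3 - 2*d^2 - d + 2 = (d + 1)*(d^2 - 3*d + 2) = (d - 1)*(d + 1)*(d - 2)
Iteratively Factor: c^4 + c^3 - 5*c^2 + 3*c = (c)*(c^3 + c^2 - 5*c + 3) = c*(c - 1)*(c^2 + 2*c - 3) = c*(c - 1)^2*(c + 3)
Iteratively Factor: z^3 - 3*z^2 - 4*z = (z - 4)*(z^2 + z) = z*(z - 4)*(z + 1)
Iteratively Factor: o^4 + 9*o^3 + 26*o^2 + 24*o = (o)*(o^3 + 9*o^2 + 26*o + 24) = o*(o + 3)*(o^2 + 6*o + 8) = o*(o + 2)*(o + 3)*(o + 4)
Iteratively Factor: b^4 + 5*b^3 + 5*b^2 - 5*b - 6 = (b - 1)*(b^3 + 6*b^2 + 11*b + 6) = (b - 1)*(b + 3)*(b^2 + 3*b + 2) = (b - 1)*(b + 1)*(b + 3)*(b + 2)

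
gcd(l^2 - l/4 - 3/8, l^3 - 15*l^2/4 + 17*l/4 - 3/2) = l - 3/4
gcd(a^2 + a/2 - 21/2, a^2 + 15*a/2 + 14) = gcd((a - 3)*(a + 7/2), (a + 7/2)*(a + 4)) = a + 7/2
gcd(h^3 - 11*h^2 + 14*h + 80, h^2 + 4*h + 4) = h + 2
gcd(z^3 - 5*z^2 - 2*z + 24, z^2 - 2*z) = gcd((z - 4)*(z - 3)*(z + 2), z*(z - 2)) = 1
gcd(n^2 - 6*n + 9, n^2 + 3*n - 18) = n - 3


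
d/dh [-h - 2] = -1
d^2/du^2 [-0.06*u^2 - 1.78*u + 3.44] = -0.120000000000000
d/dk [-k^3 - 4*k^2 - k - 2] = -3*k^2 - 8*k - 1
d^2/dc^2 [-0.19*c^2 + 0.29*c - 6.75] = -0.380000000000000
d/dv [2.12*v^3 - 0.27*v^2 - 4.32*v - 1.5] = 6.36*v^2 - 0.54*v - 4.32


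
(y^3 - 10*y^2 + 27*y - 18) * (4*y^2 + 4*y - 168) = 4*y^5 - 36*y^4 - 100*y^3 + 1716*y^2 - 4608*y + 3024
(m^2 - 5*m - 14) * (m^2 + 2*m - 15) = m^4 - 3*m^3 - 39*m^2 + 47*m + 210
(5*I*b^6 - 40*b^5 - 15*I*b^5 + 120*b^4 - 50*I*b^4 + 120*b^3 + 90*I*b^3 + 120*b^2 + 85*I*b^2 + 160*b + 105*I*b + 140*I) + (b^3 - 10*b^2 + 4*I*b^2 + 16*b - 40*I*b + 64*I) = 5*I*b^6 - 40*b^5 - 15*I*b^5 + 120*b^4 - 50*I*b^4 + 121*b^3 + 90*I*b^3 + 110*b^2 + 89*I*b^2 + 176*b + 65*I*b + 204*I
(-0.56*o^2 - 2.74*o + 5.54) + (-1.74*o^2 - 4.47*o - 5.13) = -2.3*o^2 - 7.21*o + 0.41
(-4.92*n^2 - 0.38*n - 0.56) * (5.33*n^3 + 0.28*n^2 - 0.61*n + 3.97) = -26.2236*n^5 - 3.403*n^4 - 0.0900000000000005*n^3 - 19.4574*n^2 - 1.167*n - 2.2232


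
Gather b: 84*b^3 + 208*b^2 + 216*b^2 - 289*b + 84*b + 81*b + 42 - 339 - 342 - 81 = 84*b^3 + 424*b^2 - 124*b - 720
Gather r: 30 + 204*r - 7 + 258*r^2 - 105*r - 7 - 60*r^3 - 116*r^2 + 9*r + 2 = -60*r^3 + 142*r^2 + 108*r + 18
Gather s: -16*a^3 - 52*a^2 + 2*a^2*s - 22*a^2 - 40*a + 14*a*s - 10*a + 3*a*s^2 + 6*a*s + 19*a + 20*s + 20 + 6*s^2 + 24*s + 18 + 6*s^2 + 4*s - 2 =-16*a^3 - 74*a^2 - 31*a + s^2*(3*a + 12) + s*(2*a^2 + 20*a + 48) + 36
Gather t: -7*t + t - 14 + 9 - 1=-6*t - 6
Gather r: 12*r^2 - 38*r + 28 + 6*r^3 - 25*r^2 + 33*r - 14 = 6*r^3 - 13*r^2 - 5*r + 14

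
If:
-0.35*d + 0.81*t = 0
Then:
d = 2.31428571428571*t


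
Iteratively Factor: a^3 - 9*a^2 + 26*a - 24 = (a - 4)*(a^2 - 5*a + 6) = (a - 4)*(a - 2)*(a - 3)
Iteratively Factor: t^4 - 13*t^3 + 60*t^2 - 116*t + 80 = (t - 2)*(t^3 - 11*t^2 + 38*t - 40) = (t - 4)*(t - 2)*(t^2 - 7*t + 10) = (t - 4)*(t - 2)^2*(t - 5)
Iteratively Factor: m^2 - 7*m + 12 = (m - 3)*(m - 4)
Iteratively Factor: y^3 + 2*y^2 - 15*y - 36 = (y - 4)*(y^2 + 6*y + 9) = (y - 4)*(y + 3)*(y + 3)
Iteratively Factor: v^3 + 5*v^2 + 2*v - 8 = (v + 4)*(v^2 + v - 2) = (v - 1)*(v + 4)*(v + 2)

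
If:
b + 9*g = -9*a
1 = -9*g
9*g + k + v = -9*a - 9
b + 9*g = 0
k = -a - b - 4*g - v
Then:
No Solution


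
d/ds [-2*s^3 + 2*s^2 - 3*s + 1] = -6*s^2 + 4*s - 3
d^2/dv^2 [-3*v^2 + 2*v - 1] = -6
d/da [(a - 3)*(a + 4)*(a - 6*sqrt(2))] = 3*a^2 - 12*sqrt(2)*a + 2*a - 12 - 6*sqrt(2)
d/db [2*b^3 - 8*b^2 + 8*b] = 6*b^2 - 16*b + 8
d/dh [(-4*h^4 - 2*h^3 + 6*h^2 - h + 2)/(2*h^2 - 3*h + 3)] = (-16*h^5 + 32*h^4 - 36*h^3 - 34*h^2 + 28*h + 3)/(4*h^4 - 12*h^3 + 21*h^2 - 18*h + 9)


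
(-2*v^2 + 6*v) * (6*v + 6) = -12*v^3 + 24*v^2 + 36*v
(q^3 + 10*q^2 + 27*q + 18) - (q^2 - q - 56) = q^3 + 9*q^2 + 28*q + 74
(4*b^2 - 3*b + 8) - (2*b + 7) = 4*b^2 - 5*b + 1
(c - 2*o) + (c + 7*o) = 2*c + 5*o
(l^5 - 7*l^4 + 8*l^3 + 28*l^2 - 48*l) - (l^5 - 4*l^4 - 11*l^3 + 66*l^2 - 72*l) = -3*l^4 + 19*l^3 - 38*l^2 + 24*l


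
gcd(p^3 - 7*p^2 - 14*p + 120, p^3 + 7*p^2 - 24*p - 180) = p - 5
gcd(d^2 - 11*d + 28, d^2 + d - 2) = 1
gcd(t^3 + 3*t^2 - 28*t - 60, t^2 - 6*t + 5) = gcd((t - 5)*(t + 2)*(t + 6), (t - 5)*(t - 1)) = t - 5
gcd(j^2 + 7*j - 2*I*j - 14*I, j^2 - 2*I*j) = j - 2*I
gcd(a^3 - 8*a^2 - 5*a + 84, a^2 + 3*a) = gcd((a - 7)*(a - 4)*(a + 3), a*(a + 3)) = a + 3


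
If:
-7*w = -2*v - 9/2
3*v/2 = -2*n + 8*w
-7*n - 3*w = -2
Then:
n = 125/202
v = -502/101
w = -157/202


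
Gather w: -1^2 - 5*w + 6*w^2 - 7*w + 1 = 6*w^2 - 12*w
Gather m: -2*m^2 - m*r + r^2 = -2*m^2 - m*r + r^2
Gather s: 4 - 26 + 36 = 14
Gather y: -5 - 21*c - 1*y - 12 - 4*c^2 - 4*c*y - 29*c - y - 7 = -4*c^2 - 50*c + y*(-4*c - 2) - 24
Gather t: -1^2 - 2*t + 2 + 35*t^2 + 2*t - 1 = 35*t^2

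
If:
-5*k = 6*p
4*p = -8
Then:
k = 12/5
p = -2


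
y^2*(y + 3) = y^3 + 3*y^2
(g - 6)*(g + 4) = g^2 - 2*g - 24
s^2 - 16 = (s - 4)*(s + 4)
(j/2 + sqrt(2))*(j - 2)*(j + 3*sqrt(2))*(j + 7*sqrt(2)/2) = j^4/2 - j^3 + 17*sqrt(2)*j^3/4 - 17*sqrt(2)*j^2/2 + 47*j^2/2 - 47*j + 21*sqrt(2)*j - 42*sqrt(2)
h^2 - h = h*(h - 1)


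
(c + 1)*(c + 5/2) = c^2 + 7*c/2 + 5/2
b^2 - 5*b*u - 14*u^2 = (b - 7*u)*(b + 2*u)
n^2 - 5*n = n*(n - 5)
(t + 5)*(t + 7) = t^2 + 12*t + 35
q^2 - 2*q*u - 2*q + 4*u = (q - 2)*(q - 2*u)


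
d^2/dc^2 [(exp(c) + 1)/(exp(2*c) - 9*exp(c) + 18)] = (exp(4*c) + 13*exp(3*c) - 135*exp(2*c) + 171*exp(c) + 486)*exp(c)/(exp(6*c) - 27*exp(5*c) + 297*exp(4*c) - 1701*exp(3*c) + 5346*exp(2*c) - 8748*exp(c) + 5832)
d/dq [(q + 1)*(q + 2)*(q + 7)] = 3*q^2 + 20*q + 23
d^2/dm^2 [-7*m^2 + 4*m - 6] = -14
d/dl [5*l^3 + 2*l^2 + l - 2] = 15*l^2 + 4*l + 1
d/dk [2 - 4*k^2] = -8*k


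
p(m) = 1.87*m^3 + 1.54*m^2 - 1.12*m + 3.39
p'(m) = 5.61*m^2 + 3.08*m - 1.12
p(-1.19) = 3.75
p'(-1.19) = 3.16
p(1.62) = 13.57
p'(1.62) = 18.59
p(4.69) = 224.92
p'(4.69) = 136.72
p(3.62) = 108.23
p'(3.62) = 83.55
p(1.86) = 18.67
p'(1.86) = 24.02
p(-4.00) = -87.17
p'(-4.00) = 76.32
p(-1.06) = 4.08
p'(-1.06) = 1.92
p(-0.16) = 3.60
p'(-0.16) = -1.47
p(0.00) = 3.39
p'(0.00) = -1.12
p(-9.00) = -1225.02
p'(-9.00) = 425.57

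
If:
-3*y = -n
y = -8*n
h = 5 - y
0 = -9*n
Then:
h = 5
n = 0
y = 0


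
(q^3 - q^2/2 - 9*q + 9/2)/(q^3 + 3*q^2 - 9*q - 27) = (q - 1/2)/(q + 3)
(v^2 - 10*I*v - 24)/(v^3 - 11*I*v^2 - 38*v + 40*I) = (v - 6*I)/(v^2 - 7*I*v - 10)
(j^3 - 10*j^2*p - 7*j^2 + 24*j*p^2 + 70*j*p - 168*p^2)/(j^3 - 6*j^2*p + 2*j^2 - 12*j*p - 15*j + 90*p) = (j^2 - 4*j*p - 7*j + 28*p)/(j^2 + 2*j - 15)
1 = 1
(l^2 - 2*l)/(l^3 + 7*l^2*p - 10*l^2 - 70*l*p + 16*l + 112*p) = l/(l^2 + 7*l*p - 8*l - 56*p)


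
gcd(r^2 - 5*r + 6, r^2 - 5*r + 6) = r^2 - 5*r + 6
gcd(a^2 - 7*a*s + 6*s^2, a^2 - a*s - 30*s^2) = -a + 6*s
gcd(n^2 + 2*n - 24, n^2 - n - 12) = n - 4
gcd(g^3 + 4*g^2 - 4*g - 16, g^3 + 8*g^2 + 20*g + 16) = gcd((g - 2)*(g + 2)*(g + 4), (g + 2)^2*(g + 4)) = g^2 + 6*g + 8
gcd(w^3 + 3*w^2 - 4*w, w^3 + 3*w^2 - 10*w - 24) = w + 4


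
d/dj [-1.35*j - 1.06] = -1.35000000000000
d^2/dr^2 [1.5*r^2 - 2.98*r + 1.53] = 3.00000000000000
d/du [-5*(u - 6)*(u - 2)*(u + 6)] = -15*u^2 + 20*u + 180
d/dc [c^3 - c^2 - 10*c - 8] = 3*c^2 - 2*c - 10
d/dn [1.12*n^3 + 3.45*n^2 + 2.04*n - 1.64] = 3.36*n^2 + 6.9*n + 2.04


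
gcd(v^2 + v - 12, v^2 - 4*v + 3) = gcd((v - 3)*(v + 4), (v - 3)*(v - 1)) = v - 3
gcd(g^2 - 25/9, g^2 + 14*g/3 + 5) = g + 5/3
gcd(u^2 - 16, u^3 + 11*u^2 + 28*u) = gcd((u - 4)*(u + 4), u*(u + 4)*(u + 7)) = u + 4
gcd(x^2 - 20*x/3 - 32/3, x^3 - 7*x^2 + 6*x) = 1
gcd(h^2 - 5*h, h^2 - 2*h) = h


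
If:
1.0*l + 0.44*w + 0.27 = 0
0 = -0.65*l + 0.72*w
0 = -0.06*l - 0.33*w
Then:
No Solution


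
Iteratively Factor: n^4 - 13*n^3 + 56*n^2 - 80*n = (n - 4)*(n^3 - 9*n^2 + 20*n) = (n - 4)^2*(n^2 - 5*n) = n*(n - 4)^2*(n - 5)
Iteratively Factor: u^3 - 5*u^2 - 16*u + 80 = (u - 4)*(u^2 - u - 20) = (u - 4)*(u + 4)*(u - 5)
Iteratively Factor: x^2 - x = (x - 1)*(x)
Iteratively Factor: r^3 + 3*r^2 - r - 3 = (r - 1)*(r^2 + 4*r + 3) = (r - 1)*(r + 3)*(r + 1)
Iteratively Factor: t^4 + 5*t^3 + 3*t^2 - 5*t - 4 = (t + 4)*(t^3 + t^2 - t - 1) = (t - 1)*(t + 4)*(t^2 + 2*t + 1) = (t - 1)*(t + 1)*(t + 4)*(t + 1)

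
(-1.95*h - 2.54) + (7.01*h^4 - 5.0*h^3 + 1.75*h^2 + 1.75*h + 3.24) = 7.01*h^4 - 5.0*h^3 + 1.75*h^2 - 0.2*h + 0.7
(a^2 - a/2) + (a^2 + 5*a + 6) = 2*a^2 + 9*a/2 + 6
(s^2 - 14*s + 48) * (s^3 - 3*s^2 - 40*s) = s^5 - 17*s^4 + 50*s^3 + 416*s^2 - 1920*s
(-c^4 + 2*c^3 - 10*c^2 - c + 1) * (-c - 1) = c^5 - c^4 + 8*c^3 + 11*c^2 - 1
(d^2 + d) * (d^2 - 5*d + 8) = d^4 - 4*d^3 + 3*d^2 + 8*d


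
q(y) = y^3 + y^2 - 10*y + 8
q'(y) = 3*y^2 + 2*y - 10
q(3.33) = 22.71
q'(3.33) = 29.93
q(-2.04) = 24.07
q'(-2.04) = -1.60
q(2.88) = 11.38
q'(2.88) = 20.64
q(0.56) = 2.89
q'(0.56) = -7.94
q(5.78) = 176.71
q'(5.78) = 101.79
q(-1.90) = 23.75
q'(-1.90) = -2.97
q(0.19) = 6.14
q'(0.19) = -9.51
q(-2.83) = 21.64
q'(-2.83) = 8.37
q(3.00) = 14.00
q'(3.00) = 23.00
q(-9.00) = -550.00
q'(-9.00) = 215.00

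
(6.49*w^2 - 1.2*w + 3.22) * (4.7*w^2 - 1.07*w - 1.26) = 30.503*w^4 - 12.5843*w^3 + 8.2406*w^2 - 1.9334*w - 4.0572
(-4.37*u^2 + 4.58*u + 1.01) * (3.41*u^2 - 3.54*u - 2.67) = -14.9017*u^4 + 31.0876*u^3 - 1.1012*u^2 - 15.804*u - 2.6967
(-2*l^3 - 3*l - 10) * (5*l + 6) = -10*l^4 - 12*l^3 - 15*l^2 - 68*l - 60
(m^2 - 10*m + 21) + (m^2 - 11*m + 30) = 2*m^2 - 21*m + 51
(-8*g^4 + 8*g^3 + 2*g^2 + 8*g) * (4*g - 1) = -32*g^5 + 40*g^4 + 30*g^2 - 8*g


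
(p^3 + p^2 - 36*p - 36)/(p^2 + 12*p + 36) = (p^2 - 5*p - 6)/(p + 6)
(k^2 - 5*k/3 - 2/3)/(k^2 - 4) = (k + 1/3)/(k + 2)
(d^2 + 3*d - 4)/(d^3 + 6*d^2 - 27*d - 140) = (d - 1)/(d^2 + 2*d - 35)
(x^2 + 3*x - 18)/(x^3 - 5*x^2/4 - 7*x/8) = 8*(-x^2 - 3*x + 18)/(x*(-8*x^2 + 10*x + 7))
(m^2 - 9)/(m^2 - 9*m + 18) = (m + 3)/(m - 6)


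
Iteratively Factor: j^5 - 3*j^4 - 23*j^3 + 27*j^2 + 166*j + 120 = (j - 5)*(j^4 + 2*j^3 - 13*j^2 - 38*j - 24) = (j - 5)*(j + 2)*(j^3 - 13*j - 12) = (j - 5)*(j + 2)*(j + 3)*(j^2 - 3*j - 4) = (j - 5)*(j + 1)*(j + 2)*(j + 3)*(j - 4)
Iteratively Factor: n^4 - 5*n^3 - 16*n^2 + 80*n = (n - 4)*(n^3 - n^2 - 20*n) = (n - 4)*(n + 4)*(n^2 - 5*n) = n*(n - 4)*(n + 4)*(n - 5)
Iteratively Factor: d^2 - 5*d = (d)*(d - 5)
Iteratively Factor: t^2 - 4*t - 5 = (t - 5)*(t + 1)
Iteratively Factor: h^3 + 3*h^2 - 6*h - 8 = (h + 4)*(h^2 - h - 2) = (h + 1)*(h + 4)*(h - 2)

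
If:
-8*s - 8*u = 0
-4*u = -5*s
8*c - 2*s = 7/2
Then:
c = 7/16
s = 0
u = 0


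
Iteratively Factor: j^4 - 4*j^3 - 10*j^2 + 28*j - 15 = (j + 3)*(j^3 - 7*j^2 + 11*j - 5) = (j - 1)*(j + 3)*(j^2 - 6*j + 5) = (j - 1)^2*(j + 3)*(j - 5)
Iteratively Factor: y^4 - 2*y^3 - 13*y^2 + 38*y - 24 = (y - 3)*(y^3 + y^2 - 10*y + 8) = (y - 3)*(y + 4)*(y^2 - 3*y + 2) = (y - 3)*(y - 2)*(y + 4)*(y - 1)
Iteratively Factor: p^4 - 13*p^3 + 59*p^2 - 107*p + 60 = (p - 5)*(p^3 - 8*p^2 + 19*p - 12) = (p - 5)*(p - 3)*(p^2 - 5*p + 4) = (p - 5)*(p - 3)*(p - 1)*(p - 4)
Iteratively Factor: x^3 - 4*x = (x)*(x^2 - 4) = x*(x + 2)*(x - 2)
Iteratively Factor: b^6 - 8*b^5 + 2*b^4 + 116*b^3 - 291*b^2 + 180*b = (b)*(b^5 - 8*b^4 + 2*b^3 + 116*b^2 - 291*b + 180) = b*(b - 3)*(b^4 - 5*b^3 - 13*b^2 + 77*b - 60) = b*(b - 3)^2*(b^3 - 2*b^2 - 19*b + 20) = b*(b - 3)^2*(b - 1)*(b^2 - b - 20) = b*(b - 5)*(b - 3)^2*(b - 1)*(b + 4)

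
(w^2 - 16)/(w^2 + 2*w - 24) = (w + 4)/(w + 6)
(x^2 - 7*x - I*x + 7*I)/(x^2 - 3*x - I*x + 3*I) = (x - 7)/(x - 3)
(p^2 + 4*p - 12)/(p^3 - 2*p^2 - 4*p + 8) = (p + 6)/(p^2 - 4)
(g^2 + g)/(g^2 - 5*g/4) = 4*(g + 1)/(4*g - 5)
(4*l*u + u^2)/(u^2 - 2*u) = (4*l + u)/(u - 2)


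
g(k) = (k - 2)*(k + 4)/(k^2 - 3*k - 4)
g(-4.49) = 0.11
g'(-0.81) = -50.00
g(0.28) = 1.55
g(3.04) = -1.89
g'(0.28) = -1.33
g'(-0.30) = -3.85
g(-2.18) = -1.04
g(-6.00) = 0.32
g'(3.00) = -3.31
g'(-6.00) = -0.10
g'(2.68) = -1.97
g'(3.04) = -3.58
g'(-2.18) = -1.38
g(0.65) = 1.14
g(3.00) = -1.75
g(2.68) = -0.94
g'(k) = (3 - 2*k)*(k - 2)*(k + 4)/(k^2 - 3*k - 4)^2 + (k - 2)/(k^2 - 3*k - 4) + (k + 4)/(k^2 - 3*k - 4)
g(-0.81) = 9.81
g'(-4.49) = -0.19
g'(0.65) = -0.95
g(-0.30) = 2.83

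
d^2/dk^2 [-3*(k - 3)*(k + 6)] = -6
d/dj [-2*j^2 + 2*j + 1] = 2 - 4*j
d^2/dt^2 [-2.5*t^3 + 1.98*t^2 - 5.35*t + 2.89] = 3.96 - 15.0*t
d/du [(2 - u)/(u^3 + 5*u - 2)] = (-u^3 - 5*u + (u - 2)*(3*u^2 + 5) + 2)/(u^3 + 5*u - 2)^2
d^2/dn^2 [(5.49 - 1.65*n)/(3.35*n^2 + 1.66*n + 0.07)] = (-(1.65*n - 5.49)*(6.7*n + 1.66)*(13.4*n + 3.32) + (33.165*n - 31.305)*(3.35*n^2 + 1.66*n + 0.07))/(3.35*n^2 + 1.66*n + 0.07)^3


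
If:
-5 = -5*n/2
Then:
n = 2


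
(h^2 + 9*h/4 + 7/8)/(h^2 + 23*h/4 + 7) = (h + 1/2)/(h + 4)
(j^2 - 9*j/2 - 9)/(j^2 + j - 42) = (j + 3/2)/(j + 7)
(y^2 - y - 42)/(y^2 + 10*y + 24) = (y - 7)/(y + 4)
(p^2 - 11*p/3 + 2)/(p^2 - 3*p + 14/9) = 3*(p - 3)/(3*p - 7)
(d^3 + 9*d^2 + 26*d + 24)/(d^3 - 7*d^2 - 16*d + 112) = (d^2 + 5*d + 6)/(d^2 - 11*d + 28)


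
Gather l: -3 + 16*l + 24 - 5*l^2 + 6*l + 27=-5*l^2 + 22*l + 48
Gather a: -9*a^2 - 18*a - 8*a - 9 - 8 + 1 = -9*a^2 - 26*a - 16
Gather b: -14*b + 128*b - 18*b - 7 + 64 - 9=96*b + 48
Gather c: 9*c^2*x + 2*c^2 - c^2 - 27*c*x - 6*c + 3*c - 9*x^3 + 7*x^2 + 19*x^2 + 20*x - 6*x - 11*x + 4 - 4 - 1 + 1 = c^2*(9*x + 1) + c*(-27*x - 3) - 9*x^3 + 26*x^2 + 3*x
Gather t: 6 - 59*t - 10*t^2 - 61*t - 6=-10*t^2 - 120*t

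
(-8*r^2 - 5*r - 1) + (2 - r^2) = -9*r^2 - 5*r + 1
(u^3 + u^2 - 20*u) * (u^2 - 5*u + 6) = u^5 - 4*u^4 - 19*u^3 + 106*u^2 - 120*u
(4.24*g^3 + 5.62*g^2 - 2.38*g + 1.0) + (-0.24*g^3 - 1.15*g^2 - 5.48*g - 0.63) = 4.0*g^3 + 4.47*g^2 - 7.86*g + 0.37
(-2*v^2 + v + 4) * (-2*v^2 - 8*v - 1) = 4*v^4 + 14*v^3 - 14*v^2 - 33*v - 4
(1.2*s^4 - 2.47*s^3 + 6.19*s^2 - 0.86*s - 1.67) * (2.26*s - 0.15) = 2.712*s^5 - 5.7622*s^4 + 14.3599*s^3 - 2.8721*s^2 - 3.6452*s + 0.2505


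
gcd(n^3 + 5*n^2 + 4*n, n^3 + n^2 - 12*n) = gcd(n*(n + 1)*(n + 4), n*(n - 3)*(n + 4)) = n^2 + 4*n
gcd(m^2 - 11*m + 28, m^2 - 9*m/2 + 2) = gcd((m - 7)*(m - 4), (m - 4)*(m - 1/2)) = m - 4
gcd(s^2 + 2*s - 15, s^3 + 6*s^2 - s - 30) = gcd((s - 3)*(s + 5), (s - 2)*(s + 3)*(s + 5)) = s + 5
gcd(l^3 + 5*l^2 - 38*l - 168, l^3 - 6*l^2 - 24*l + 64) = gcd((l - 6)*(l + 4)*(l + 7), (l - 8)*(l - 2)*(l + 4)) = l + 4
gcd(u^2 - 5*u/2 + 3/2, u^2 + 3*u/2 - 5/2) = u - 1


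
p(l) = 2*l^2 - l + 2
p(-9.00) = 173.00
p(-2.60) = 18.12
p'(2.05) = 7.20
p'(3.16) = 11.64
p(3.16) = 18.81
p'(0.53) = 1.12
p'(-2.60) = -11.40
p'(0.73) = 1.92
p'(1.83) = 6.32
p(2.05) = 8.36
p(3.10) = 18.12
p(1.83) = 6.87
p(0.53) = 2.03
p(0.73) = 2.34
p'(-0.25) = -2.00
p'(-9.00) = -37.00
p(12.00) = 278.00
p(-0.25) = 2.38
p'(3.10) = 11.40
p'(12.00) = 47.00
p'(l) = 4*l - 1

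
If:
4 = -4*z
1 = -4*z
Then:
No Solution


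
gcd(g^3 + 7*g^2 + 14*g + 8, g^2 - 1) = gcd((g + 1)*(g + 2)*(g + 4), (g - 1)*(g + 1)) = g + 1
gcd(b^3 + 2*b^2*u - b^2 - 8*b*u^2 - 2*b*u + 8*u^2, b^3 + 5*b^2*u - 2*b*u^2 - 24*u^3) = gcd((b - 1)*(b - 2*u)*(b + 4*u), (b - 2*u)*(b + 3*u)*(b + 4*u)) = -b^2 - 2*b*u + 8*u^2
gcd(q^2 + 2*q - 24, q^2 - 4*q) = q - 4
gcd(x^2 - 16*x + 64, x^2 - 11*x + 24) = x - 8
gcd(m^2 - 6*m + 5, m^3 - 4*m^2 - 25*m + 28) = m - 1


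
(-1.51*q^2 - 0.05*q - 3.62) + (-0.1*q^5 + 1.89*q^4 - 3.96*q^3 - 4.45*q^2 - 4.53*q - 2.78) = -0.1*q^5 + 1.89*q^4 - 3.96*q^3 - 5.96*q^2 - 4.58*q - 6.4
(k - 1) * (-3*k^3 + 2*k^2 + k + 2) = -3*k^4 + 5*k^3 - k^2 + k - 2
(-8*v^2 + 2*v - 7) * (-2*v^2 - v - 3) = 16*v^4 + 4*v^3 + 36*v^2 + v + 21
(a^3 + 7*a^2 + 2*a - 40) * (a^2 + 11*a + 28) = a^5 + 18*a^4 + 107*a^3 + 178*a^2 - 384*a - 1120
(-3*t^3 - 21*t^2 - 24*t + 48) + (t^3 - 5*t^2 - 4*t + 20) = -2*t^3 - 26*t^2 - 28*t + 68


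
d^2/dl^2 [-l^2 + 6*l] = -2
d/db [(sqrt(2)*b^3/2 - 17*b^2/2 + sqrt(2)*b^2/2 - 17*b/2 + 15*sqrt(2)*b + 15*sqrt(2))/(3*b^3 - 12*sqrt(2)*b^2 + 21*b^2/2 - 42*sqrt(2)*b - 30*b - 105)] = (5*sqrt(2)*b^4 + 18*b^4 - 160*sqrt(2)*b^3 - 44*b^3 - 280*sqrt(2)*b^2 + 883*b^2 - 560*sqrt(2)*b + 3340*b - 1500*sqrt(2) + 2870)/(3*(4*b^6 - 32*sqrt(2)*b^5 + 28*b^5 - 224*sqrt(2)*b^4 + 97*b^4 - 72*sqrt(2)*b^3 + 336*b^3 + 988*b^2 + 2240*sqrt(2)*b^2 + 2800*b + 3920*sqrt(2)*b + 4900))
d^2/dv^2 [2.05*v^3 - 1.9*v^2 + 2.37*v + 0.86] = 12.3*v - 3.8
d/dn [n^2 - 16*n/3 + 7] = 2*n - 16/3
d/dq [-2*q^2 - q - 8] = -4*q - 1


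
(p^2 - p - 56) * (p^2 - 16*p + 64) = p^4 - 17*p^3 + 24*p^2 + 832*p - 3584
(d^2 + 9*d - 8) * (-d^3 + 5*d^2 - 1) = -d^5 - 4*d^4 + 53*d^3 - 41*d^2 - 9*d + 8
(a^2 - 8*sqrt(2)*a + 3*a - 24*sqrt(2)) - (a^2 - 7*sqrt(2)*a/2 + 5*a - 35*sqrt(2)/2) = -9*sqrt(2)*a/2 - 2*a - 13*sqrt(2)/2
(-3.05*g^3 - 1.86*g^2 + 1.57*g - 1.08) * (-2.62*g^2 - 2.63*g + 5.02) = 7.991*g^5 + 12.8947*g^4 - 14.5326*g^3 - 10.6367*g^2 + 10.7218*g - 5.4216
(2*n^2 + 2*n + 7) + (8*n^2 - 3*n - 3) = 10*n^2 - n + 4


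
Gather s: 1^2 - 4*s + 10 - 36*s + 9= 20 - 40*s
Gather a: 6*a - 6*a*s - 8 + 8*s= a*(6 - 6*s) + 8*s - 8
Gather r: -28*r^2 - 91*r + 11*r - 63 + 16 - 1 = -28*r^2 - 80*r - 48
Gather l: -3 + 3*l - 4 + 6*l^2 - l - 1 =6*l^2 + 2*l - 8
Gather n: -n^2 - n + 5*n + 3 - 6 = -n^2 + 4*n - 3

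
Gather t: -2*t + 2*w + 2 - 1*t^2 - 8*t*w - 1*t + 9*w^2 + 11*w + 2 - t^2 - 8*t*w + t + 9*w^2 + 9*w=-2*t^2 + t*(-16*w - 2) + 18*w^2 + 22*w + 4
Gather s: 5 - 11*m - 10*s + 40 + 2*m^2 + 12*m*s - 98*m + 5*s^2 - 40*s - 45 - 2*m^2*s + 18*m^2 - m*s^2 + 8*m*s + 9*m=20*m^2 - 100*m + s^2*(5 - m) + s*(-2*m^2 + 20*m - 50)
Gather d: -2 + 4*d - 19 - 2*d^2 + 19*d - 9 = -2*d^2 + 23*d - 30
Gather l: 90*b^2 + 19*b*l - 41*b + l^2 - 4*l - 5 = 90*b^2 - 41*b + l^2 + l*(19*b - 4) - 5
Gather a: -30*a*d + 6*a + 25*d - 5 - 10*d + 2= a*(6 - 30*d) + 15*d - 3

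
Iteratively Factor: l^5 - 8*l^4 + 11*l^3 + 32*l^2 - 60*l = (l + 2)*(l^4 - 10*l^3 + 31*l^2 - 30*l) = (l - 5)*(l + 2)*(l^3 - 5*l^2 + 6*l) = l*(l - 5)*(l + 2)*(l^2 - 5*l + 6) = l*(l - 5)*(l - 2)*(l + 2)*(l - 3)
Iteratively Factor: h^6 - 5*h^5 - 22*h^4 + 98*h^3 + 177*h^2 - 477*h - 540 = (h - 4)*(h^5 - h^4 - 26*h^3 - 6*h^2 + 153*h + 135) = (h - 4)*(h + 3)*(h^4 - 4*h^3 - 14*h^2 + 36*h + 45) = (h - 5)*(h - 4)*(h + 3)*(h^3 + h^2 - 9*h - 9) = (h - 5)*(h - 4)*(h - 3)*(h + 3)*(h^2 + 4*h + 3) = (h - 5)*(h - 4)*(h - 3)*(h + 1)*(h + 3)*(h + 3)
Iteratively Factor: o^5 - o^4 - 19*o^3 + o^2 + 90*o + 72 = (o + 3)*(o^4 - 4*o^3 - 7*o^2 + 22*o + 24) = (o - 3)*(o + 3)*(o^3 - o^2 - 10*o - 8) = (o - 3)*(o + 2)*(o + 3)*(o^2 - 3*o - 4) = (o - 3)*(o + 1)*(o + 2)*(o + 3)*(o - 4)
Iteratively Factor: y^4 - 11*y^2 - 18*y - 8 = (y + 1)*(y^3 - y^2 - 10*y - 8) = (y + 1)*(y + 2)*(y^2 - 3*y - 4) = (y + 1)^2*(y + 2)*(y - 4)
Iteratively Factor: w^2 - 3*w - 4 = (w - 4)*(w + 1)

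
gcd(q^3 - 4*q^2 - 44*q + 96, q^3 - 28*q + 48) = q^2 + 4*q - 12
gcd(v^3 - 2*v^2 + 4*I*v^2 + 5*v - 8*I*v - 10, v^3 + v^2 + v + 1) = v - I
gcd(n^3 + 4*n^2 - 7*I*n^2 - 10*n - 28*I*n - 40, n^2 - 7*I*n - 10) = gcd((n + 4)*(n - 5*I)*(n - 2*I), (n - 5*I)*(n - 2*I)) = n^2 - 7*I*n - 10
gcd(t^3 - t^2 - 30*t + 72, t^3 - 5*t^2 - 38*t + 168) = t^2 + 2*t - 24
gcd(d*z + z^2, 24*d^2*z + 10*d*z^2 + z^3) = z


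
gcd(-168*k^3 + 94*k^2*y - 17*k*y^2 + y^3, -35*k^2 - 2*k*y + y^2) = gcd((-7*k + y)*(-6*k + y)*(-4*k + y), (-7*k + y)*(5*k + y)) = -7*k + y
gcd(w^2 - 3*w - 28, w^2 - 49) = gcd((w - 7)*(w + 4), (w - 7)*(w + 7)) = w - 7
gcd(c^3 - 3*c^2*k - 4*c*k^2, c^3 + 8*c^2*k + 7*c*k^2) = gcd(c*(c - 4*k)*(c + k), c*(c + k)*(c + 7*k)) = c^2 + c*k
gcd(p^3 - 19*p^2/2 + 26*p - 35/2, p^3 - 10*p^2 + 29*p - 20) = p^2 - 6*p + 5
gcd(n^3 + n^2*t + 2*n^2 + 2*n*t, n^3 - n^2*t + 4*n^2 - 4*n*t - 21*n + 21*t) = 1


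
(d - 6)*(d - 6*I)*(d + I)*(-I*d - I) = -I*d^4 - 5*d^3 + 5*I*d^3 + 25*d^2 + 30*d + 30*I*d + 36*I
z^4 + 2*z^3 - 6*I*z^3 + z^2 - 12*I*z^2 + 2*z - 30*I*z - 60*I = (z + 2)*(z - 5*I)*(z - 3*I)*(z + 2*I)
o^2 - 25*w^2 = (o - 5*w)*(o + 5*w)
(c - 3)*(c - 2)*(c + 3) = c^3 - 2*c^2 - 9*c + 18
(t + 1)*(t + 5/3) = t^2 + 8*t/3 + 5/3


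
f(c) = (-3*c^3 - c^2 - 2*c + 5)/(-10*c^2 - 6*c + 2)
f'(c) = (20*c + 6)*(-3*c^3 - c^2 - 2*c + 5)/(-10*c^2 - 6*c + 2)^2 + (-9*c^2 - 2*c - 2)/(-10*c^2 - 6*c + 2)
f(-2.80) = -1.15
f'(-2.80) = 0.16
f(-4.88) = -1.64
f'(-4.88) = 0.27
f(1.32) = 0.27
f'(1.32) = 0.50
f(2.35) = 0.66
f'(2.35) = 0.32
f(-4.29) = -1.48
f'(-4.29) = 0.26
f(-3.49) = -1.29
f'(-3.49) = 0.23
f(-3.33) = -1.25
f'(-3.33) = 0.22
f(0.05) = 2.92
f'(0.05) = 10.95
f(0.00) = 2.50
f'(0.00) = 6.50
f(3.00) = 0.86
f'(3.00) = 0.31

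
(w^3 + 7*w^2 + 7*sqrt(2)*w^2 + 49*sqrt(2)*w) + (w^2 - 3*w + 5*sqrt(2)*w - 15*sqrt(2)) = w^3 + 8*w^2 + 7*sqrt(2)*w^2 - 3*w + 54*sqrt(2)*w - 15*sqrt(2)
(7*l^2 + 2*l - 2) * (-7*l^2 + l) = -49*l^4 - 7*l^3 + 16*l^2 - 2*l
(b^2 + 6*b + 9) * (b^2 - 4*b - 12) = b^4 + 2*b^3 - 27*b^2 - 108*b - 108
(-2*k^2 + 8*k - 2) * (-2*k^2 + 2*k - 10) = 4*k^4 - 20*k^3 + 40*k^2 - 84*k + 20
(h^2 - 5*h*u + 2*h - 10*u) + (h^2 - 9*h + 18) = 2*h^2 - 5*h*u - 7*h - 10*u + 18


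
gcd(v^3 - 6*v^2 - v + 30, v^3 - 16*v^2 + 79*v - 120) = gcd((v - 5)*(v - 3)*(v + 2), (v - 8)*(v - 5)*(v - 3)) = v^2 - 8*v + 15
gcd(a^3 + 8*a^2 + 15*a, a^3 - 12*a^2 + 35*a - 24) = 1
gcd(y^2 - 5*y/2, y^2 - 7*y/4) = y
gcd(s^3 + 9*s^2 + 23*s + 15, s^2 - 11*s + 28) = 1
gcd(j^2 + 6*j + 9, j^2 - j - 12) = j + 3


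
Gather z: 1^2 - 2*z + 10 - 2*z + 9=20 - 4*z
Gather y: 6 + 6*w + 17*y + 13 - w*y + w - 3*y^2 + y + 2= 7*w - 3*y^2 + y*(18 - w) + 21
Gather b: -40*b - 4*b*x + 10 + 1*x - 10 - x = b*(-4*x - 40)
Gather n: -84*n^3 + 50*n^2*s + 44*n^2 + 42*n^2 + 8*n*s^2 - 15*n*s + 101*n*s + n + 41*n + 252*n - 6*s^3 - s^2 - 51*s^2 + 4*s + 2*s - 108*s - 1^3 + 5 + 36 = -84*n^3 + n^2*(50*s + 86) + n*(8*s^2 + 86*s + 294) - 6*s^3 - 52*s^2 - 102*s + 40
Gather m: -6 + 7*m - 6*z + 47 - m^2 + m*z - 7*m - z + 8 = -m^2 + m*z - 7*z + 49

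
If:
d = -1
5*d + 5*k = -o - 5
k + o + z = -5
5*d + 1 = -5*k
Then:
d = -1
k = 4/5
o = -4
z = -9/5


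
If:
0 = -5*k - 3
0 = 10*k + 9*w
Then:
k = -3/5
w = 2/3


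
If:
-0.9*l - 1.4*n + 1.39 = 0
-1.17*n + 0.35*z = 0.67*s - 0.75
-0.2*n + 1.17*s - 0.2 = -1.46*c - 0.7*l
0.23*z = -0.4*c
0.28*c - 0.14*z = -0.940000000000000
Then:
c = -1.80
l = 0.85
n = 0.44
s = 1.98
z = 3.12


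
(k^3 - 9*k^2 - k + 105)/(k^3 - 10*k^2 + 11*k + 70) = (k + 3)/(k + 2)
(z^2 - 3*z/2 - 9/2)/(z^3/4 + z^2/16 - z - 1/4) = 8*(2*z^2 - 3*z - 9)/(4*z^3 + z^2 - 16*z - 4)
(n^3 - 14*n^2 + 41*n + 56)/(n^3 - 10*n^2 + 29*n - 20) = (n^3 - 14*n^2 + 41*n + 56)/(n^3 - 10*n^2 + 29*n - 20)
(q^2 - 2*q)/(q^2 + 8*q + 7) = q*(q - 2)/(q^2 + 8*q + 7)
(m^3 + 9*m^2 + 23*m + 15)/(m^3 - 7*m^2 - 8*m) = (m^2 + 8*m + 15)/(m*(m - 8))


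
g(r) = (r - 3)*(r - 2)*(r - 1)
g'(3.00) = 2.00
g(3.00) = 0.00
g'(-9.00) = 362.00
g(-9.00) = -1320.00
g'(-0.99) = 25.82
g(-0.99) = -23.74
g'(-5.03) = 147.26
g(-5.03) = -340.40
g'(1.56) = -0.42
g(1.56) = 0.35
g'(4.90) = 24.23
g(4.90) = 21.49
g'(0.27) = 7.98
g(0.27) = -3.45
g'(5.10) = 27.83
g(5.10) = 26.69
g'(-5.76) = 179.65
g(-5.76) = -459.53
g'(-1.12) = 28.20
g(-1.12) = -27.25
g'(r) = (r - 3)*(r - 2) + (r - 3)*(r - 1) + (r - 2)*(r - 1) = 3*r^2 - 12*r + 11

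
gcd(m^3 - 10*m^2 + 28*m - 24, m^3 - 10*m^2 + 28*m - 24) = m^3 - 10*m^2 + 28*m - 24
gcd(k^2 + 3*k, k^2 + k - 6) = k + 3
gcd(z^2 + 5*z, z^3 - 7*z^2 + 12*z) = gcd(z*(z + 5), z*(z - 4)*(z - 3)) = z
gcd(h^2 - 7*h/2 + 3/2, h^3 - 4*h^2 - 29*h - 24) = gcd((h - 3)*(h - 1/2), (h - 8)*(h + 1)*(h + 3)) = 1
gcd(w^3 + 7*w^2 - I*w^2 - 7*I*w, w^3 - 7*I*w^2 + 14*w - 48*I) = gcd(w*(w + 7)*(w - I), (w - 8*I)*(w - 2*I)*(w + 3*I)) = 1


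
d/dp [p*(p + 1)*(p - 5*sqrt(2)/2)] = 3*p^2 - 5*sqrt(2)*p + 2*p - 5*sqrt(2)/2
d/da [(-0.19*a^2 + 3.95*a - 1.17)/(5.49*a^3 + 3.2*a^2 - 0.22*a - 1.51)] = (1.0431*a^4 - 43.371*a^3 + 6.6717*a^2 + 8.0618*a - 6.2219)/(30.1401*a^6 + 35.136*a^5 + 7.8244*a^4 - 17.9878*a^3 - 9.6156*a^2 + 0.6644*a + 2.2801)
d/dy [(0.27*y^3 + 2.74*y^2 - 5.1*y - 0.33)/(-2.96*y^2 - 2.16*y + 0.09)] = (-0.7992*y^4 - 1.1664*y^3 - 20.9415*y^2 - 1.4604*y - 1.1718)/(8.7616*y^4 + 12.7872*y^3 + 4.1328*y^2 - 0.3888*y + 0.0081)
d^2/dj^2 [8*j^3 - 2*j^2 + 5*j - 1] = 48*j - 4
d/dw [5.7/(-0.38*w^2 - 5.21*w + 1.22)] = (4.332*w + 29.697)/(0.38*w^2 + 5.21*w - 1.22)^2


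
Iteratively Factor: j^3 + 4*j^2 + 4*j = (j + 2)*(j^2 + 2*j) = (j + 2)^2*(j)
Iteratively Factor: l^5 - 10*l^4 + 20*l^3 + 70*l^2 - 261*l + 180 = (l - 3)*(l^4 - 7*l^3 - l^2 + 67*l - 60) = (l - 3)*(l - 1)*(l^3 - 6*l^2 - 7*l + 60) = (l - 5)*(l - 3)*(l - 1)*(l^2 - l - 12) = (l - 5)*(l - 3)*(l - 1)*(l + 3)*(l - 4)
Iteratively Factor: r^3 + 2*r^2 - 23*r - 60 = (r + 4)*(r^2 - 2*r - 15) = (r + 3)*(r + 4)*(r - 5)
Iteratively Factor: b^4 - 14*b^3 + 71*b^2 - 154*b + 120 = (b - 5)*(b^3 - 9*b^2 + 26*b - 24) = (b - 5)*(b - 2)*(b^2 - 7*b + 12) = (b - 5)*(b - 4)*(b - 2)*(b - 3)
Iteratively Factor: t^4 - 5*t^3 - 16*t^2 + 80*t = (t + 4)*(t^3 - 9*t^2 + 20*t) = t*(t + 4)*(t^2 - 9*t + 20) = t*(t - 5)*(t + 4)*(t - 4)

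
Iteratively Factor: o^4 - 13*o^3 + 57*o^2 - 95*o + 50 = (o - 1)*(o^3 - 12*o^2 + 45*o - 50) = (o - 5)*(o - 1)*(o^2 - 7*o + 10) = (o - 5)*(o - 2)*(o - 1)*(o - 5)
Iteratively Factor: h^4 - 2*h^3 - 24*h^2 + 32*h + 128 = (h - 4)*(h^3 + 2*h^2 - 16*h - 32) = (h - 4)*(h + 4)*(h^2 - 2*h - 8) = (h - 4)*(h + 2)*(h + 4)*(h - 4)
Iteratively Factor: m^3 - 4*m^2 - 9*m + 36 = (m - 3)*(m^2 - m - 12) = (m - 3)*(m + 3)*(m - 4)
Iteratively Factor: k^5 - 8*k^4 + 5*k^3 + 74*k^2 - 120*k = (k - 5)*(k^4 - 3*k^3 - 10*k^2 + 24*k) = (k - 5)*(k + 3)*(k^3 - 6*k^2 + 8*k) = (k - 5)*(k - 4)*(k + 3)*(k^2 - 2*k) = k*(k - 5)*(k - 4)*(k + 3)*(k - 2)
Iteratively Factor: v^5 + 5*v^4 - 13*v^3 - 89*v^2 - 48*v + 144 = (v - 4)*(v^4 + 9*v^3 + 23*v^2 + 3*v - 36) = (v - 4)*(v + 3)*(v^3 + 6*v^2 + 5*v - 12) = (v - 4)*(v + 3)*(v + 4)*(v^2 + 2*v - 3) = (v - 4)*(v + 3)^2*(v + 4)*(v - 1)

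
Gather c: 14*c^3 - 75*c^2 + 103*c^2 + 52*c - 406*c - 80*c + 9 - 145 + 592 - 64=14*c^3 + 28*c^2 - 434*c + 392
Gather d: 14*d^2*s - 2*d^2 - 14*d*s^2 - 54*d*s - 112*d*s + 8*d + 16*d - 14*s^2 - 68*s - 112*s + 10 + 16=d^2*(14*s - 2) + d*(-14*s^2 - 166*s + 24) - 14*s^2 - 180*s + 26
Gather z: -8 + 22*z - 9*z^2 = -9*z^2 + 22*z - 8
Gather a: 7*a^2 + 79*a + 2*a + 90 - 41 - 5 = 7*a^2 + 81*a + 44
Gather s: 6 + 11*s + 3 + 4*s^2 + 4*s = 4*s^2 + 15*s + 9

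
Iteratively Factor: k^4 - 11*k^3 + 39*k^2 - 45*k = (k)*(k^3 - 11*k^2 + 39*k - 45) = k*(k - 5)*(k^2 - 6*k + 9) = k*(k - 5)*(k - 3)*(k - 3)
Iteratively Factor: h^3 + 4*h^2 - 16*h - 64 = (h + 4)*(h^2 - 16) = (h + 4)^2*(h - 4)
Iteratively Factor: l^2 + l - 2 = (l + 2)*(l - 1)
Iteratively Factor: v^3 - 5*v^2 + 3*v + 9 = (v - 3)*(v^2 - 2*v - 3) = (v - 3)*(v + 1)*(v - 3)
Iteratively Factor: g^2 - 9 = (g - 3)*(g + 3)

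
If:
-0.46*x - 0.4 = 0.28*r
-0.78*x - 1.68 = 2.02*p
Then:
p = -0.386138613861386*x - 0.831683168316832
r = -1.64285714285714*x - 1.42857142857143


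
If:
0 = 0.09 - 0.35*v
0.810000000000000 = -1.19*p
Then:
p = -0.68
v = 0.26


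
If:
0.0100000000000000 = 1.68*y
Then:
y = 0.01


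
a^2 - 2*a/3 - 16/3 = (a - 8/3)*(a + 2)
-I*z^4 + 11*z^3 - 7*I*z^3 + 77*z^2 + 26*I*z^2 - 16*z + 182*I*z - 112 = (z + 7)*(z + 2*I)*(z + 8*I)*(-I*z + 1)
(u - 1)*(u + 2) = u^2 + u - 2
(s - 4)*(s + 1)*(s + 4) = s^3 + s^2 - 16*s - 16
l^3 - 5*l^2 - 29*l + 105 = (l - 7)*(l - 3)*(l + 5)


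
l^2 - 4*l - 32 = (l - 8)*(l + 4)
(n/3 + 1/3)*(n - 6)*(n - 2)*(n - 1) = n^4/3 - 8*n^3/3 + 11*n^2/3 + 8*n/3 - 4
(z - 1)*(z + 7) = z^2 + 6*z - 7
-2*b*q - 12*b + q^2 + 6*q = (-2*b + q)*(q + 6)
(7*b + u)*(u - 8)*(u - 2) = 7*b*u^2 - 70*b*u + 112*b + u^3 - 10*u^2 + 16*u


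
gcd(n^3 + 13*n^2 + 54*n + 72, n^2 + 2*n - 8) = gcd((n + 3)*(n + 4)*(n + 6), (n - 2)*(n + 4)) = n + 4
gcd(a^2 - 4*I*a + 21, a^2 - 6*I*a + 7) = a - 7*I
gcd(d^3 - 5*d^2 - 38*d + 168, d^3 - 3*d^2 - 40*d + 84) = d^2 - d - 42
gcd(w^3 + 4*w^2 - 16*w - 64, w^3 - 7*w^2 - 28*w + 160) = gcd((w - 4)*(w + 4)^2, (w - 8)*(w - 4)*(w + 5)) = w - 4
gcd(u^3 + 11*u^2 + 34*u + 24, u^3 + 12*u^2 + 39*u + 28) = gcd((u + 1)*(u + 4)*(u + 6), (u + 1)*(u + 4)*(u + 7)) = u^2 + 5*u + 4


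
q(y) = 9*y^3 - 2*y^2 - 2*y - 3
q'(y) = 27*y^2 - 4*y - 2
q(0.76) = -1.72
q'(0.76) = 10.56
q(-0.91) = -9.62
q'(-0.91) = 24.00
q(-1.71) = -50.43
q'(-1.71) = 83.79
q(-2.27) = -114.04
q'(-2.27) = 146.21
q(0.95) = 1.01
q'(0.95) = 18.57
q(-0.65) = -5.02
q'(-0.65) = 12.01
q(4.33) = 681.49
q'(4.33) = 486.90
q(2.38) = 102.24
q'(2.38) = 141.42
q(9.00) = 6378.00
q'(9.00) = 2149.00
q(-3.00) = -258.00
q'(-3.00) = 253.00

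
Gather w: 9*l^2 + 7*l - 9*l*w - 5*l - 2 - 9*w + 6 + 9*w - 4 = 9*l^2 - 9*l*w + 2*l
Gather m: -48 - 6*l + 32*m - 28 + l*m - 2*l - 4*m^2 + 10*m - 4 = -8*l - 4*m^2 + m*(l + 42) - 80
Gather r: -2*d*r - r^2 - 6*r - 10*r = -r^2 + r*(-2*d - 16)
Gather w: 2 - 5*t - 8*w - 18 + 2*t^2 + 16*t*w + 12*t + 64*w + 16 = 2*t^2 + 7*t + w*(16*t + 56)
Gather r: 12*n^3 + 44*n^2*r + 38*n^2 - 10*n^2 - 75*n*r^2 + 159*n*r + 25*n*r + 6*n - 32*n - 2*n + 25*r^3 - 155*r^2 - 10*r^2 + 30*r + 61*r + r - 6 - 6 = 12*n^3 + 28*n^2 - 28*n + 25*r^3 + r^2*(-75*n - 165) + r*(44*n^2 + 184*n + 92) - 12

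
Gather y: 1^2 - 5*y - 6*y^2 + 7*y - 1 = -6*y^2 + 2*y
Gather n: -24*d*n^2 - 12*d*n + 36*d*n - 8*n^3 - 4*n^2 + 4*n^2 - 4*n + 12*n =-24*d*n^2 - 8*n^3 + n*(24*d + 8)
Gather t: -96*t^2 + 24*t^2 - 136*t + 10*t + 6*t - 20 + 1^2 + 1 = -72*t^2 - 120*t - 18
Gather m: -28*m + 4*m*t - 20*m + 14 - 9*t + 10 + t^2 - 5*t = m*(4*t - 48) + t^2 - 14*t + 24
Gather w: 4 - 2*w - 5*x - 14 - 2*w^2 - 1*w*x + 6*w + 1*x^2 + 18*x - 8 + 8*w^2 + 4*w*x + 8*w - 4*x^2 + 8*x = 6*w^2 + w*(3*x + 12) - 3*x^2 + 21*x - 18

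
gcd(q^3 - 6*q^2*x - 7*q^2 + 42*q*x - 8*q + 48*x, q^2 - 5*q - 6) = q + 1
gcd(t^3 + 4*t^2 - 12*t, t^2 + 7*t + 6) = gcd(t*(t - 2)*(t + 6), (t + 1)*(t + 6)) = t + 6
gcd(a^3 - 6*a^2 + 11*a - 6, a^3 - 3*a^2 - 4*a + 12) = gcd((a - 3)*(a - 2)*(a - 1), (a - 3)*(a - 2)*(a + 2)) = a^2 - 5*a + 6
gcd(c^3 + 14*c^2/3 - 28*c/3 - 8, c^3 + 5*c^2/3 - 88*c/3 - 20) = c^2 + 20*c/3 + 4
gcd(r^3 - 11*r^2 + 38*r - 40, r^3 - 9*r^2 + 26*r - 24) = r^2 - 6*r + 8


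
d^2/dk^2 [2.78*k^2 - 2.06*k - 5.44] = 5.56000000000000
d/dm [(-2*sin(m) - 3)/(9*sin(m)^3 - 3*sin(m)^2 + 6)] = (12*sin(m)^3 + 25*sin(m)^2 - 6*sin(m) - 4)*cos(m)/(3*(3*sin(m)^3 - sin(m)^2 + 2)^2)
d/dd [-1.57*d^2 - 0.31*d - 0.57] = -3.14*d - 0.31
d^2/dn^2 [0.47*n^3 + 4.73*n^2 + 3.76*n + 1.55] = 2.82*n + 9.46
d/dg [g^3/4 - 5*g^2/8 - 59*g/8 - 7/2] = 3*g^2/4 - 5*g/4 - 59/8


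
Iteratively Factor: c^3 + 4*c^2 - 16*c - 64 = (c + 4)*(c^2 - 16) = (c + 4)^2*(c - 4)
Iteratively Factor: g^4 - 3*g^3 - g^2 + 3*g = (g)*(g^3 - 3*g^2 - g + 3) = g*(g - 1)*(g^2 - 2*g - 3) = g*(g - 3)*(g - 1)*(g + 1)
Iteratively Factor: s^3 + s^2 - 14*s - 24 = (s - 4)*(s^2 + 5*s + 6) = (s - 4)*(s + 3)*(s + 2)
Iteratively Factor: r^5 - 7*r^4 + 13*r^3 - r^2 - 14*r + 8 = (r - 2)*(r^4 - 5*r^3 + 3*r^2 + 5*r - 4) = (r - 2)*(r - 1)*(r^3 - 4*r^2 - r + 4) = (r - 2)*(r - 1)^2*(r^2 - 3*r - 4) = (r - 2)*(r - 1)^2*(r + 1)*(r - 4)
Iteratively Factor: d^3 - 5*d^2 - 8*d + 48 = (d - 4)*(d^2 - d - 12) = (d - 4)*(d + 3)*(d - 4)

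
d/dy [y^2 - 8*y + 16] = 2*y - 8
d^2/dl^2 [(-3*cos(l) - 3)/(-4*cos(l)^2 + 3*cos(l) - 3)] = 3*(36*(1 - cos(2*l))^2*cos(l) + 19*(1 - cos(2*l))^2 + 49*cos(l) + 13*cos(2*l) - 3*cos(3*l) - 8*cos(5*l) - 75)/(3*cos(l) - 2*cos(2*l) - 5)^3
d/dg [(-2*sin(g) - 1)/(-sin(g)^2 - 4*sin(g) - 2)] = -2*(sin(g) + 1)*sin(g)*cos(g)/(sin(g)^2 + 4*sin(g) + 2)^2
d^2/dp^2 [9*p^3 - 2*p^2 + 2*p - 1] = 54*p - 4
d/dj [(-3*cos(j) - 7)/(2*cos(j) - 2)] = -5*sin(j)/(cos(j) - 1)^2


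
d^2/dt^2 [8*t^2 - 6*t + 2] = 16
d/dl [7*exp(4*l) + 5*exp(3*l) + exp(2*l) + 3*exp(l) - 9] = (28*exp(3*l) + 15*exp(2*l) + 2*exp(l) + 3)*exp(l)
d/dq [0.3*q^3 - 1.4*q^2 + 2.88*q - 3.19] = 0.9*q^2 - 2.8*q + 2.88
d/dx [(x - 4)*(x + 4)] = 2*x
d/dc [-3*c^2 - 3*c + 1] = -6*c - 3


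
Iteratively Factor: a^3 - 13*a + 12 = (a - 3)*(a^2 + 3*a - 4) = (a - 3)*(a - 1)*(a + 4)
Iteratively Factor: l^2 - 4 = (l - 2)*(l + 2)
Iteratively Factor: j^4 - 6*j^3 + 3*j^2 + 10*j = (j - 2)*(j^3 - 4*j^2 - 5*j) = (j - 5)*(j - 2)*(j^2 + j) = j*(j - 5)*(j - 2)*(j + 1)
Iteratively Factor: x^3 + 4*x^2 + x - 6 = (x - 1)*(x^2 + 5*x + 6) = (x - 1)*(x + 2)*(x + 3)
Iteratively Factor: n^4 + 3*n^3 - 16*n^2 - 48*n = (n + 3)*(n^3 - 16*n) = (n + 3)*(n + 4)*(n^2 - 4*n) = n*(n + 3)*(n + 4)*(n - 4)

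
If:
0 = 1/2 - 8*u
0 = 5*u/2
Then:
No Solution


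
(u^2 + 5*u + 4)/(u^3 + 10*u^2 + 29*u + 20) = 1/(u + 5)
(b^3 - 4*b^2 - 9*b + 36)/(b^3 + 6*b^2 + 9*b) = (b^2 - 7*b + 12)/(b*(b + 3))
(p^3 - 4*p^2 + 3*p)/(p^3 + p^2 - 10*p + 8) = p*(p - 3)/(p^2 + 2*p - 8)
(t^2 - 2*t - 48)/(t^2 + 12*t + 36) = (t - 8)/(t + 6)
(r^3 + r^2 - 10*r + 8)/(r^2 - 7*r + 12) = (r^3 + r^2 - 10*r + 8)/(r^2 - 7*r + 12)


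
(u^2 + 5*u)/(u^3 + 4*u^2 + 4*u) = (u + 5)/(u^2 + 4*u + 4)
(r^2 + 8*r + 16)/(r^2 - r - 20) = (r + 4)/(r - 5)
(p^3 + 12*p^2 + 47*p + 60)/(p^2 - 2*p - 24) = (p^2 + 8*p + 15)/(p - 6)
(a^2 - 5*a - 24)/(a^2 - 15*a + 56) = (a + 3)/(a - 7)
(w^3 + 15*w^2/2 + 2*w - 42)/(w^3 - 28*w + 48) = (w + 7/2)/(w - 4)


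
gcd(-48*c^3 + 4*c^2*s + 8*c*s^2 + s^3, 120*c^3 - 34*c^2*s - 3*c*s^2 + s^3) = 6*c + s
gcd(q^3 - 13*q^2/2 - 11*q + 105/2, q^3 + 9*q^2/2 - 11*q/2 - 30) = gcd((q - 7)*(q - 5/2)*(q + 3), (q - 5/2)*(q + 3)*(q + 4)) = q^2 + q/2 - 15/2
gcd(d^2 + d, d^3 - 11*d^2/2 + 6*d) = d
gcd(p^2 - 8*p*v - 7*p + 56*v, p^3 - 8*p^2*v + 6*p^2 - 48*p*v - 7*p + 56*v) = p - 8*v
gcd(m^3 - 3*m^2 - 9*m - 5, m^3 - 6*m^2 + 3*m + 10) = m^2 - 4*m - 5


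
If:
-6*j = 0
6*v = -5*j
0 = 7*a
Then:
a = 0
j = 0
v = 0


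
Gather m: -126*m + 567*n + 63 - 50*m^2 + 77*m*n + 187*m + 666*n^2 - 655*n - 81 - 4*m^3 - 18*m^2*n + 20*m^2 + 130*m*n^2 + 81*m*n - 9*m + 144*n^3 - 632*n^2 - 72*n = -4*m^3 + m^2*(-18*n - 30) + m*(130*n^2 + 158*n + 52) + 144*n^3 + 34*n^2 - 160*n - 18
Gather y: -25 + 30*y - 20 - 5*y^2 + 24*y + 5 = -5*y^2 + 54*y - 40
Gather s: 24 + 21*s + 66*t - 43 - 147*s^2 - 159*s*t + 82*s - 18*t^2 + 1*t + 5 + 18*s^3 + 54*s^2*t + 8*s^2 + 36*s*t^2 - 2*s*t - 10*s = 18*s^3 + s^2*(54*t - 139) + s*(36*t^2 - 161*t + 93) - 18*t^2 + 67*t - 14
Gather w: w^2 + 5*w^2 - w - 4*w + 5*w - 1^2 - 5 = 6*w^2 - 6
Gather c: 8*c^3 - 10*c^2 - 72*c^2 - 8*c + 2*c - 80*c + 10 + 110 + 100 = 8*c^3 - 82*c^2 - 86*c + 220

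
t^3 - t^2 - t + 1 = (t - 1)^2*(t + 1)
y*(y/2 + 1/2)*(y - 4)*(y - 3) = y^4/2 - 3*y^3 + 5*y^2/2 + 6*y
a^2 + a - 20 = (a - 4)*(a + 5)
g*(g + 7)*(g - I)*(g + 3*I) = g^4 + 7*g^3 + 2*I*g^3 + 3*g^2 + 14*I*g^2 + 21*g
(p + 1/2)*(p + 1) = p^2 + 3*p/2 + 1/2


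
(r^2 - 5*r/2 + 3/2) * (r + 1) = r^3 - 3*r^2/2 - r + 3/2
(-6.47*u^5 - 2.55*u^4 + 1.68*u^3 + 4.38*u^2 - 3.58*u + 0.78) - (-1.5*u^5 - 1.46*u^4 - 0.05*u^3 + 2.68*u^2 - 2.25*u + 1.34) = -4.97*u^5 - 1.09*u^4 + 1.73*u^3 + 1.7*u^2 - 1.33*u - 0.56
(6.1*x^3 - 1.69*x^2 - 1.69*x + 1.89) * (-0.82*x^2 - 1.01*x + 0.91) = -5.002*x^5 - 4.7752*x^4 + 8.6437*x^3 - 1.3808*x^2 - 3.4468*x + 1.7199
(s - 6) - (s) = -6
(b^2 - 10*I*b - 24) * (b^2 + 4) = b^4 - 10*I*b^3 - 20*b^2 - 40*I*b - 96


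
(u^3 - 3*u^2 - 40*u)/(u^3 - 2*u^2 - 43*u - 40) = u/(u + 1)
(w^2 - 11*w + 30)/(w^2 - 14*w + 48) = (w - 5)/(w - 8)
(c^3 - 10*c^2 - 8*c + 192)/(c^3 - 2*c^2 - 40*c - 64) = (c - 6)/(c + 2)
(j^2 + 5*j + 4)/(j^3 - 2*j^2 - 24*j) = (j + 1)/(j*(j - 6))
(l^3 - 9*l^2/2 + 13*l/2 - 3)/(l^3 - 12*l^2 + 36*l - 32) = (2*l^2 - 5*l + 3)/(2*(l^2 - 10*l + 16))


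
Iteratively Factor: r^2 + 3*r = (r)*(r + 3)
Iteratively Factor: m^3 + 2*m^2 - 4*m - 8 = (m - 2)*(m^2 + 4*m + 4) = (m - 2)*(m + 2)*(m + 2)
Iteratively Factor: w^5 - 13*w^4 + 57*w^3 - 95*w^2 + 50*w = (w - 2)*(w^4 - 11*w^3 + 35*w^2 - 25*w) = (w - 2)*(w - 1)*(w^3 - 10*w^2 + 25*w) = (w - 5)*(w - 2)*(w - 1)*(w^2 - 5*w) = (w - 5)^2*(w - 2)*(w - 1)*(w)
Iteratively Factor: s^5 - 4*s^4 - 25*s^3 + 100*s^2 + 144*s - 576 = (s + 4)*(s^4 - 8*s^3 + 7*s^2 + 72*s - 144) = (s - 3)*(s + 4)*(s^3 - 5*s^2 - 8*s + 48) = (s - 4)*(s - 3)*(s + 4)*(s^2 - s - 12) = (s - 4)*(s - 3)*(s + 3)*(s + 4)*(s - 4)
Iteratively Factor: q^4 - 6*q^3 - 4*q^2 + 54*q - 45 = (q - 5)*(q^3 - q^2 - 9*q + 9) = (q - 5)*(q - 1)*(q^2 - 9) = (q - 5)*(q - 1)*(q + 3)*(q - 3)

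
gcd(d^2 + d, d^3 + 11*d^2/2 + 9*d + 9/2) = d + 1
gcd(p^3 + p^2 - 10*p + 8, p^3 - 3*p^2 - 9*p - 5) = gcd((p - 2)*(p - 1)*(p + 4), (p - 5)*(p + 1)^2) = 1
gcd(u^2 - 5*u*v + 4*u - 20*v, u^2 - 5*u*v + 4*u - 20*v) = u^2 - 5*u*v + 4*u - 20*v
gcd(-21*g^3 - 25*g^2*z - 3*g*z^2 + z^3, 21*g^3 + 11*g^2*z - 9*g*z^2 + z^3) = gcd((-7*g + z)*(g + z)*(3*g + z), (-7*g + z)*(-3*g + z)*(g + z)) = -7*g^2 - 6*g*z + z^2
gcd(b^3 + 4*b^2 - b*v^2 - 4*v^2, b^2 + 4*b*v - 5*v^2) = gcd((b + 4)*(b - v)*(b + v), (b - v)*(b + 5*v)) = -b + v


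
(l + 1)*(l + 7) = l^2 + 8*l + 7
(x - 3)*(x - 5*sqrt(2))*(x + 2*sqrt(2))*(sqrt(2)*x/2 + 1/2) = sqrt(2)*x^4/2 - 5*x^3/2 - 3*sqrt(2)*x^3/2 - 23*sqrt(2)*x^2/2 + 15*x^2/2 - 10*x + 69*sqrt(2)*x/2 + 30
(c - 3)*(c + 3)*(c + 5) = c^3 + 5*c^2 - 9*c - 45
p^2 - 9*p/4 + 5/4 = (p - 5/4)*(p - 1)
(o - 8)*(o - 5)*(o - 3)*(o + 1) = o^4 - 15*o^3 + 63*o^2 - 41*o - 120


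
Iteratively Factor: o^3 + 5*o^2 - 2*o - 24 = (o + 4)*(o^2 + o - 6) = (o + 3)*(o + 4)*(o - 2)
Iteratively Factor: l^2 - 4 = (l - 2)*(l + 2)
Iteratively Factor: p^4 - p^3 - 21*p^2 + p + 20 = (p - 1)*(p^3 - 21*p - 20) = (p - 1)*(p + 1)*(p^2 - p - 20) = (p - 1)*(p + 1)*(p + 4)*(p - 5)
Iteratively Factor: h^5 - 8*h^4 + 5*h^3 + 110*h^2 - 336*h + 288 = (h - 2)*(h^4 - 6*h^3 - 7*h^2 + 96*h - 144) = (h - 2)*(h + 4)*(h^3 - 10*h^2 + 33*h - 36) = (h - 3)*(h - 2)*(h + 4)*(h^2 - 7*h + 12) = (h - 3)^2*(h - 2)*(h + 4)*(h - 4)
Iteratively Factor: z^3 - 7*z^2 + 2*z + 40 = (z - 5)*(z^2 - 2*z - 8) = (z - 5)*(z - 4)*(z + 2)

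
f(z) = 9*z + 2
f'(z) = 9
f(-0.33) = -0.97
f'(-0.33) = 9.00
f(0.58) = 7.22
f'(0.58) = 9.00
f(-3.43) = -28.87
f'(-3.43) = 9.00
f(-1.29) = -9.61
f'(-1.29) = 9.00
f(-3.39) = -28.51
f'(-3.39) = 9.00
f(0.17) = 3.53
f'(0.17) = 9.00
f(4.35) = 41.15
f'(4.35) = 9.00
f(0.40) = 5.60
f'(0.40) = 9.00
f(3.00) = 29.00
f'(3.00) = 9.00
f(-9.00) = -79.00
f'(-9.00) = 9.00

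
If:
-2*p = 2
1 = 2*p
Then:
No Solution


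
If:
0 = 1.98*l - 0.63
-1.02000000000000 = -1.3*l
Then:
No Solution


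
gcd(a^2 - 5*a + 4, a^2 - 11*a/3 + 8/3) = a - 1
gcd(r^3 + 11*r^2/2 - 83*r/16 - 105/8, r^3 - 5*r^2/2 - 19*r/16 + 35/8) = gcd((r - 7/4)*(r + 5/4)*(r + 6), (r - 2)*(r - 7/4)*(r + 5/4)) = r^2 - r/2 - 35/16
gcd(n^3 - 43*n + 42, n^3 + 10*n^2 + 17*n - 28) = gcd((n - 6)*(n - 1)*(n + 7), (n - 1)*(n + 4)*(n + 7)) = n^2 + 6*n - 7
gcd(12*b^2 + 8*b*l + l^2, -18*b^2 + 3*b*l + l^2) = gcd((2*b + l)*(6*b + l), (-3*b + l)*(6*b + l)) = 6*b + l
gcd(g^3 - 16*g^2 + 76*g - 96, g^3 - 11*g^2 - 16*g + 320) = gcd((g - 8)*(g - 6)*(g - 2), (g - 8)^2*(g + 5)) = g - 8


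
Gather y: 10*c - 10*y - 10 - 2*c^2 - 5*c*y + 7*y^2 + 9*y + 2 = -2*c^2 + 10*c + 7*y^2 + y*(-5*c - 1) - 8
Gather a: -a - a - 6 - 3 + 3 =-2*a - 6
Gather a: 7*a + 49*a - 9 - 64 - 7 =56*a - 80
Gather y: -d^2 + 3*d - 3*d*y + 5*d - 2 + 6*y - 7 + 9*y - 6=-d^2 + 8*d + y*(15 - 3*d) - 15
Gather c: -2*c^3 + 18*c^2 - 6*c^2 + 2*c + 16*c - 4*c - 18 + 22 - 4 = -2*c^3 + 12*c^2 + 14*c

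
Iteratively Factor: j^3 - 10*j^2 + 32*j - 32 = (j - 2)*(j^2 - 8*j + 16) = (j - 4)*(j - 2)*(j - 4)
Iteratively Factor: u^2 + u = (u + 1)*(u)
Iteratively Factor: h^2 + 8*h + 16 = (h + 4)*(h + 4)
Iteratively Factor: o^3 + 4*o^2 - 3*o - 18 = (o + 3)*(o^2 + o - 6) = (o - 2)*(o + 3)*(o + 3)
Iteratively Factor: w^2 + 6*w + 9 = (w + 3)*(w + 3)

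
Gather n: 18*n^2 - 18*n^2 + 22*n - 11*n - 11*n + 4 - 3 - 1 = 0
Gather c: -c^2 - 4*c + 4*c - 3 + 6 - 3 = -c^2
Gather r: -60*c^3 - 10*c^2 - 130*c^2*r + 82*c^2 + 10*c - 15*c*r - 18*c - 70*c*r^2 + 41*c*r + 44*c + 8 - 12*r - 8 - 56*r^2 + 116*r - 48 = -60*c^3 + 72*c^2 + 36*c + r^2*(-70*c - 56) + r*(-130*c^2 + 26*c + 104) - 48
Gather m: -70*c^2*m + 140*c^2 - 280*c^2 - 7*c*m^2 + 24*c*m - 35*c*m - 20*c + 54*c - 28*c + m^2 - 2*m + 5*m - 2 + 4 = -140*c^2 + 6*c + m^2*(1 - 7*c) + m*(-70*c^2 - 11*c + 3) + 2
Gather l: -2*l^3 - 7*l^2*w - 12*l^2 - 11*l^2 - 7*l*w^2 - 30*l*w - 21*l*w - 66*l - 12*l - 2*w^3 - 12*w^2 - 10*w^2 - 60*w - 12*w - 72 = -2*l^3 + l^2*(-7*w - 23) + l*(-7*w^2 - 51*w - 78) - 2*w^3 - 22*w^2 - 72*w - 72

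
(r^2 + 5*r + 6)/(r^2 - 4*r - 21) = (r + 2)/(r - 7)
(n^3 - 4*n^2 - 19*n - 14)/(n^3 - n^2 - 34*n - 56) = (n + 1)/(n + 4)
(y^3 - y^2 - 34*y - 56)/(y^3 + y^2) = (y^3 - y^2 - 34*y - 56)/(y^2*(y + 1))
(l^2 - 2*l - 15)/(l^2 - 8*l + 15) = (l + 3)/(l - 3)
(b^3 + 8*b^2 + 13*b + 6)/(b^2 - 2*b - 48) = (b^2 + 2*b + 1)/(b - 8)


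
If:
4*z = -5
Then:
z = -5/4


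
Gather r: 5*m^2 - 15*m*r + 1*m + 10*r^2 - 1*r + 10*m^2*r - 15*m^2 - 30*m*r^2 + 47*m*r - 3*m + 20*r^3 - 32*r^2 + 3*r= -10*m^2 - 2*m + 20*r^3 + r^2*(-30*m - 22) + r*(10*m^2 + 32*m + 2)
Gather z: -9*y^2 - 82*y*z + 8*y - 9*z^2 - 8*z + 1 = -9*y^2 + 8*y - 9*z^2 + z*(-82*y - 8) + 1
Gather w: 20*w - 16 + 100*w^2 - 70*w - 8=100*w^2 - 50*w - 24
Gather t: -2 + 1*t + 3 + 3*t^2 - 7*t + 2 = 3*t^2 - 6*t + 3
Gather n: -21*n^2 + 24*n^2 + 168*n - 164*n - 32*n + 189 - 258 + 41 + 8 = 3*n^2 - 28*n - 20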